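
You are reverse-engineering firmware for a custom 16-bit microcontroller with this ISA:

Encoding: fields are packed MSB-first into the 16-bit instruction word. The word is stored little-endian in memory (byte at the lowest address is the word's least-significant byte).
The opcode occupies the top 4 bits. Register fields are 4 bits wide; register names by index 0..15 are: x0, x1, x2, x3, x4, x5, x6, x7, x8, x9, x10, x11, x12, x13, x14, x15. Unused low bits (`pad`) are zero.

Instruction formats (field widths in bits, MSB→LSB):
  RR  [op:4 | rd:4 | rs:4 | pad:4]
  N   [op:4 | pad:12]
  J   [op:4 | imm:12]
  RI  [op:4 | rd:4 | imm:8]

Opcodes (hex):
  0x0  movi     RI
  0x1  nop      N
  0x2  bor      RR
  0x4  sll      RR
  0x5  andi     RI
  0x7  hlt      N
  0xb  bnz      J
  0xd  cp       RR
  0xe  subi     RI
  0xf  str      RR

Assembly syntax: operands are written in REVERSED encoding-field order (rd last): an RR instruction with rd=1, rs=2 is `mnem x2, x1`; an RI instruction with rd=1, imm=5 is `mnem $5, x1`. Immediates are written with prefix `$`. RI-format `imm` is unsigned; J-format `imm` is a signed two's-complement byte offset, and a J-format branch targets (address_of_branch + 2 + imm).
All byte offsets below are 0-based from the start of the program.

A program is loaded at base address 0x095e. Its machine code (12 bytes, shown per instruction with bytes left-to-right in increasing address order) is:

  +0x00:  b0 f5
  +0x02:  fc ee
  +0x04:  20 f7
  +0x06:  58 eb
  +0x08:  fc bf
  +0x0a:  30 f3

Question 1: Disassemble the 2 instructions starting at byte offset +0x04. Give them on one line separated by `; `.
str x2, x7; subi $88, x11

[04] 20 f7 → 0xf720
  opcode bits[15:12]=0xf: str/RR
  [11:8] rd=7 = x7
  [7:4] rs=2 = x2
[06] 58 eb → 0xeb58
  opcode bits[15:12]=0xe: subi/RI
  [11:8] rd=11 = x11
  [7:0] imm=88 = $88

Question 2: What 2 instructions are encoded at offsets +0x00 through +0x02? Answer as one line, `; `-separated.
str x11, x5; subi $252, x14

@+00  little-endian(b0 f5) = 0xf5b0
  op=0xf5b0>>12=0xf ⇒ str (RR)
  rd@[11:8]=0x5 ⇒ x5
  rs@[7:4]=0xb ⇒ x11
@+02  little-endian(fc ee) = 0xeefc
  op=0xeefc>>12=0xe ⇒ subi (RI)
  rd@[11:8]=0xe ⇒ x14
  imm@[7:0]=0xfc ⇒ $252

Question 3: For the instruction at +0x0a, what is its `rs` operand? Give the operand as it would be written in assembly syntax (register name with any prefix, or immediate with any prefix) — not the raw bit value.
@+0a  little-endian(30 f3) = 0xf330
  op=0xf330>>12=0xf ⇒ str (RR)
  rd@[11:8]=0x3 ⇒ x3
  rs@[7:4]=0x3 ⇒ x3

x3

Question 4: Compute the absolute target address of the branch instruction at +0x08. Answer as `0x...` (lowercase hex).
0x0964

[08] fc bf → 0xbffc
  op=0xbffc>>12=0xb ⇒ bnz (J)
  imm@[11:0]=0xffc (s12→-4) ⇒ $-4
  target = base 0x095e + off 0x08 + 2 + imm -4 = 0x0964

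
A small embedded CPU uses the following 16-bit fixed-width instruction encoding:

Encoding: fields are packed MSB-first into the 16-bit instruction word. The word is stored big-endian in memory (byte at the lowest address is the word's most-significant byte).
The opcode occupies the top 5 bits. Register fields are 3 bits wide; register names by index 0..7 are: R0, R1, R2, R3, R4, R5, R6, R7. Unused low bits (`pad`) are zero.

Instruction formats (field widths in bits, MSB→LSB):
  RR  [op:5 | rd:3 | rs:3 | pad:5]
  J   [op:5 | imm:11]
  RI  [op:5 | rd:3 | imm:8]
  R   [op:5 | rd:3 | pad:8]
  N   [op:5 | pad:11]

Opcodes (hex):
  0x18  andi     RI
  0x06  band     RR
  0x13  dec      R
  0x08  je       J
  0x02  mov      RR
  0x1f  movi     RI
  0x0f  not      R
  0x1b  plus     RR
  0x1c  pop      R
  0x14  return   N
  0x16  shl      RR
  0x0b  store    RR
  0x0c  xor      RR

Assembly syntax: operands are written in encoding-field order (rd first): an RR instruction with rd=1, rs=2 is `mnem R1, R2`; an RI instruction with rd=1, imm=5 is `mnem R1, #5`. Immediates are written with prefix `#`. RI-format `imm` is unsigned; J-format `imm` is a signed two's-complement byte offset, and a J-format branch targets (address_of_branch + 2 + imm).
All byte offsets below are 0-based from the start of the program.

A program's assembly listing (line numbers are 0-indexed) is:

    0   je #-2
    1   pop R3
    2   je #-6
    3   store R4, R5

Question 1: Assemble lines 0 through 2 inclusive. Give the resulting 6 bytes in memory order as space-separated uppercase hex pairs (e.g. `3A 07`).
L0: je op=0x8:5|imm=-2:11 ⇒ 0x47fe ⇒ big 47 fe
L1: pop op=0x1c:5|rd=3:3|pad=0:8 ⇒ 0xe300 ⇒ big e3 00
L2: je op=0x8:5|imm=-6:11 ⇒ 0x47fa ⇒ big 47 fa

47 FE E3 00 47 FA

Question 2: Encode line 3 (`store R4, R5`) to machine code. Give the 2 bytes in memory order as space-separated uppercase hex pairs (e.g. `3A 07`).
5C A0

line 3 (store): pack op=0xb:5|rd=4:3|rs=5:3|pad=0:5 = 0x5ca0; big→ 5c a0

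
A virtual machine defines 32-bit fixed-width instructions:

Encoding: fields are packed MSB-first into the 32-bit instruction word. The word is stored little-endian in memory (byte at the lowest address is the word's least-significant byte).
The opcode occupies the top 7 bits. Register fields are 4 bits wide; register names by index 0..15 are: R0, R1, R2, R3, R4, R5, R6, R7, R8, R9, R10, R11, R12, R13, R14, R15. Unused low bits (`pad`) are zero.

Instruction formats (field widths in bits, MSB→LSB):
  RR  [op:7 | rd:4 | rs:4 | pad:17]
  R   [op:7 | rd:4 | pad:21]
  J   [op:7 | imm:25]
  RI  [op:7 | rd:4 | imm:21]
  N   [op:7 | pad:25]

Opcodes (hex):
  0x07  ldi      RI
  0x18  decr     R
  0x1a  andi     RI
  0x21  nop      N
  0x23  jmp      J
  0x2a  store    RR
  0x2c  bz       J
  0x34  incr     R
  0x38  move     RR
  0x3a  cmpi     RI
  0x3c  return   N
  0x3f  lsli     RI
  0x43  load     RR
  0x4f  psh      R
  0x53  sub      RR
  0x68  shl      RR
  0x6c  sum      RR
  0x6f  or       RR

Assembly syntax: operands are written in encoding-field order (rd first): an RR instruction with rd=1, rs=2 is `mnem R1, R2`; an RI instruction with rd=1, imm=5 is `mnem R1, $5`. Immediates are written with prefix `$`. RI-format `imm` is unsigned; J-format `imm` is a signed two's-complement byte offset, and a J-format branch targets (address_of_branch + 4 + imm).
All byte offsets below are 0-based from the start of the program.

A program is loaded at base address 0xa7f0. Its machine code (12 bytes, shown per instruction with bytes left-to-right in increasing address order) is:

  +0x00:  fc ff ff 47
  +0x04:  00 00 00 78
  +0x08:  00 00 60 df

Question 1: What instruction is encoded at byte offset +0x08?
or R11, R0

off 0x08: read 00 00 60 df as little → 0xdf600000
  op=0xdf600000>>25=0x6f ⇒ or (RR)
  rd: (w>>21)&0xf=0xb → R11
  rs: (w>>17)&0xf=0x0 → R0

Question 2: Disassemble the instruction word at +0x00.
jmp $-4

@+00  little-endian(fc ff ff 47) = 0x47fffffc
  op=0x47fffffc>>25=0x23 ⇒ jmp (J)
  imm@[24:0]=0x1fffffc (s25→-4) ⇒ $-4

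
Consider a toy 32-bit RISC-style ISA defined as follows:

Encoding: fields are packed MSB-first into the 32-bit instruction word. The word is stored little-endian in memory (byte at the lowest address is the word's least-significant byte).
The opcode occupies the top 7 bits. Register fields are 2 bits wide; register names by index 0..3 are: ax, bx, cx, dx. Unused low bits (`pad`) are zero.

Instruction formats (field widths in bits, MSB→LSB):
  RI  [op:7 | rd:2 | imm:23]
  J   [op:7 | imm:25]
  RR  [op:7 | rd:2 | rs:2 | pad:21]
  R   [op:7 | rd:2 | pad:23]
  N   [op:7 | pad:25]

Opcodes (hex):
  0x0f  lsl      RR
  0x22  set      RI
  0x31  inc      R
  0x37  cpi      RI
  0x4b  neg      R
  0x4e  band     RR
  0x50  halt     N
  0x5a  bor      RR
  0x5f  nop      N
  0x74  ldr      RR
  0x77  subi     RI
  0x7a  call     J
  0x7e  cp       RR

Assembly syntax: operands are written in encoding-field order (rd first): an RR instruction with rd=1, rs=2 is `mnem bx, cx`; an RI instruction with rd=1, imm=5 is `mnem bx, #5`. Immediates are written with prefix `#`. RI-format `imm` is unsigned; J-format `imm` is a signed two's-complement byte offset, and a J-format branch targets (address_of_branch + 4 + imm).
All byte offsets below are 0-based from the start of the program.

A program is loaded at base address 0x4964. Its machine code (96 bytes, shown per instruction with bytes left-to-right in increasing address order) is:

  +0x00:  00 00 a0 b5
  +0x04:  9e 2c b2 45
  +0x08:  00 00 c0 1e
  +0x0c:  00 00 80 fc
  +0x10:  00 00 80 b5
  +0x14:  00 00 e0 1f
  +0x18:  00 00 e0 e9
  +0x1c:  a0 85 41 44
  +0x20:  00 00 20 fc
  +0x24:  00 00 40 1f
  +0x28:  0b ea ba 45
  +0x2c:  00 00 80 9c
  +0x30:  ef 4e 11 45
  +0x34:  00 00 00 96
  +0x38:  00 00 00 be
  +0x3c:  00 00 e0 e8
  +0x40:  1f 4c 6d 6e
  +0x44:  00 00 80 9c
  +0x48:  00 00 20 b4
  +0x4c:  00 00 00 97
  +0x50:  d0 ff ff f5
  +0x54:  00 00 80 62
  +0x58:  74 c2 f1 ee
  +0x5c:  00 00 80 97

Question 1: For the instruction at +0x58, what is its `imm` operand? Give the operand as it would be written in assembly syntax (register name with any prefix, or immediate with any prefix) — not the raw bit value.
@+58  little-endian(74 c2 f1 ee) = 0xeef1c274
  opcode bits[31:25]=0x77: subi/RI
  rd@[24:23]=0x1 ⇒ bx
  imm@[22:0]=0x71c274 ⇒ #7455348

#7455348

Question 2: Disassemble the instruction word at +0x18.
@+18  little-endian(00 00 e0 e9) = 0xe9e00000
  top 7b → 0x74 → ldr [RR]
  rd: (w>>23)&0x3=0x3 → dx
  rs: (w>>21)&0x3=0x3 → dx

ldr dx, dx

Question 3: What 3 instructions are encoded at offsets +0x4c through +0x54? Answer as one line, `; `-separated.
@+4c  little-endian(00 00 00 97) = 0x97000000
  top 7b → 0x4b → neg [R]
  [24:23] rd=2 = cx
@+50  little-endian(d0 ff ff f5) = 0xf5ffffd0
  top 7b → 0x7a → call [J]
  [24:0] imm=33554384 (s25→-48) = #-48
@+54  little-endian(00 00 80 62) = 0x62800000
  top 7b → 0x31 → inc [R]
  [24:23] rd=1 = bx

neg cx; call #-48; inc bx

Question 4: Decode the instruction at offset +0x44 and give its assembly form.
@+44  little-endian(00 00 80 9c) = 0x9c800000
  top 7b → 0x4e → band [RR]
  rd: (w>>23)&0x3=0x1 → bx
  rs: (w>>21)&0x3=0x0 → ax

band bx, ax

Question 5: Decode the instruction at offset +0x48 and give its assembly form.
bor ax, bx

@+48  little-endian(00 00 20 b4) = 0xb4200000
  top 7b → 0x5a → bor [RR]
  [24:23] rd=0 = ax
  [22:21] rs=1 = bx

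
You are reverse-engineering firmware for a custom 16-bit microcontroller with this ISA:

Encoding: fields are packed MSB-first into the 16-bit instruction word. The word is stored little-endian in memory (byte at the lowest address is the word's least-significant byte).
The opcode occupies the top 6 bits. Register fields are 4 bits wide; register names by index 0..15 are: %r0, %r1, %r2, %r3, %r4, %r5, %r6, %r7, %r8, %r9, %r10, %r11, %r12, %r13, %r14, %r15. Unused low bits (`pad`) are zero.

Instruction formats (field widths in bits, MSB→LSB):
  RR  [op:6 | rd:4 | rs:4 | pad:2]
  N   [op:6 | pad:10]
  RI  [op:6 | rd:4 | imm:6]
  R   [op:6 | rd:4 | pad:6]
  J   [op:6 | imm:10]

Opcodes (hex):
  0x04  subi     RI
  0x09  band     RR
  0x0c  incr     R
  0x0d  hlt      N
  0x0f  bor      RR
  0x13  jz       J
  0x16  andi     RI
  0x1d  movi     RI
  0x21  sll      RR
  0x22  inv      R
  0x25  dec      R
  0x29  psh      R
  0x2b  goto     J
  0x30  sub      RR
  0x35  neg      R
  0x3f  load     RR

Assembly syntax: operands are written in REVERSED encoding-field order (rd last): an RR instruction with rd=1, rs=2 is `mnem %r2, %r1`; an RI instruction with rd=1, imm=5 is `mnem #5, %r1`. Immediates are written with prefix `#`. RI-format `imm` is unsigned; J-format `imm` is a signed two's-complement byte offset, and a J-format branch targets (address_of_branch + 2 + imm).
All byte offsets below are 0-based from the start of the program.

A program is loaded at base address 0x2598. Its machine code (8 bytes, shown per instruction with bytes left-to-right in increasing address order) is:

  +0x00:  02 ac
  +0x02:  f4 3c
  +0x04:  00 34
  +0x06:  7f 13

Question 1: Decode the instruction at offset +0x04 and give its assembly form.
hlt

+0x04: 00 34 ⇒ word 0x3400 (little)
  opcode bits[15:10]=0xd: hlt/N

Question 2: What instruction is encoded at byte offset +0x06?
subi #63, %r13

+0x06: 7f 13 ⇒ word 0x137f (little)
  opcode bits[15:10]=0x4: subi/RI
  [9:6] rd=13 = %r13
  [5:0] imm=63 = #63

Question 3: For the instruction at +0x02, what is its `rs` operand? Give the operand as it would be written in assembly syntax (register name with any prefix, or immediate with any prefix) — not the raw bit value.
+0x02: f4 3c ⇒ word 0x3cf4 (little)
  top 6b → 0xf → bor [RR]
  rd@[9:6]=0x3 ⇒ %r3
  rs@[5:2]=0xd ⇒ %r13

%r13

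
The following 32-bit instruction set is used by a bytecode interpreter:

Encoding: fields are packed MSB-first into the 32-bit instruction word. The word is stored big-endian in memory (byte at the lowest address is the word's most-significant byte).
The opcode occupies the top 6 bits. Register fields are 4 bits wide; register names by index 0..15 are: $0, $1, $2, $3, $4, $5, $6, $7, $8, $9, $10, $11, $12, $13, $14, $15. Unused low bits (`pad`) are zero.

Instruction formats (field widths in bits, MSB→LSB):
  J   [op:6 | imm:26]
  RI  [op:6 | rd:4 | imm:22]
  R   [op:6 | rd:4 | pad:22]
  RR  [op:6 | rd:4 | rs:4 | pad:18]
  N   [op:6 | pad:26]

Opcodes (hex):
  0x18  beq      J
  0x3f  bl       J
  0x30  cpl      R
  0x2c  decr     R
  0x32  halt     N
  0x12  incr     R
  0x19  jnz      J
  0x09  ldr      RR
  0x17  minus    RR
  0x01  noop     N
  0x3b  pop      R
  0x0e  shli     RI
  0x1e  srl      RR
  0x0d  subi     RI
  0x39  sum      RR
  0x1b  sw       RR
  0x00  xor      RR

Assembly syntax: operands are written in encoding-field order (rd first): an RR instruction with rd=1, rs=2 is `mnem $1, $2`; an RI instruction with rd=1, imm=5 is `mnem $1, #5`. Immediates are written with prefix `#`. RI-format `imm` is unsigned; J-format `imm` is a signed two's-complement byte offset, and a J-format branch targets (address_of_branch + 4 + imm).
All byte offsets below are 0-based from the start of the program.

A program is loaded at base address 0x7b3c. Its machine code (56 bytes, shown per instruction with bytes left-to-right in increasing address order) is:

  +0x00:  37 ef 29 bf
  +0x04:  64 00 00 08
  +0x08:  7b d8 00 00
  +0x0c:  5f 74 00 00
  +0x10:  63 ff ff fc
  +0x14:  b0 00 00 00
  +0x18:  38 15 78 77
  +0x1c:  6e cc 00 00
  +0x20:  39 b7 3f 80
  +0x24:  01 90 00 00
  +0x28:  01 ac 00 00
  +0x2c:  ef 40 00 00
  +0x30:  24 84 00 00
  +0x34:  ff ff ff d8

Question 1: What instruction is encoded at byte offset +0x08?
off 0x08: read 7b d8 00 00 as big → 0x7bd80000
  op=0x7bd80000>>26=0x1e ⇒ srl (RR)
  rd: (w>>22)&0xf=0xf → $15
  rs: (w>>18)&0xf=0x6 → $6

srl $15, $6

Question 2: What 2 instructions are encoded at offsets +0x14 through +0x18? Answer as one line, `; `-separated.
off 0x14: read b0 00 00 00 as big → 0xb0000000
  opcode bits[31:26]=0x2c: decr/R
  [25:22] rd=0 = $0
off 0x18: read 38 15 78 77 as big → 0x38157877
  opcode bits[31:26]=0xe: shli/RI
  [25:22] rd=0 = $0
  [21:0] imm=1407095 = #1407095

decr $0; shli $0, #1407095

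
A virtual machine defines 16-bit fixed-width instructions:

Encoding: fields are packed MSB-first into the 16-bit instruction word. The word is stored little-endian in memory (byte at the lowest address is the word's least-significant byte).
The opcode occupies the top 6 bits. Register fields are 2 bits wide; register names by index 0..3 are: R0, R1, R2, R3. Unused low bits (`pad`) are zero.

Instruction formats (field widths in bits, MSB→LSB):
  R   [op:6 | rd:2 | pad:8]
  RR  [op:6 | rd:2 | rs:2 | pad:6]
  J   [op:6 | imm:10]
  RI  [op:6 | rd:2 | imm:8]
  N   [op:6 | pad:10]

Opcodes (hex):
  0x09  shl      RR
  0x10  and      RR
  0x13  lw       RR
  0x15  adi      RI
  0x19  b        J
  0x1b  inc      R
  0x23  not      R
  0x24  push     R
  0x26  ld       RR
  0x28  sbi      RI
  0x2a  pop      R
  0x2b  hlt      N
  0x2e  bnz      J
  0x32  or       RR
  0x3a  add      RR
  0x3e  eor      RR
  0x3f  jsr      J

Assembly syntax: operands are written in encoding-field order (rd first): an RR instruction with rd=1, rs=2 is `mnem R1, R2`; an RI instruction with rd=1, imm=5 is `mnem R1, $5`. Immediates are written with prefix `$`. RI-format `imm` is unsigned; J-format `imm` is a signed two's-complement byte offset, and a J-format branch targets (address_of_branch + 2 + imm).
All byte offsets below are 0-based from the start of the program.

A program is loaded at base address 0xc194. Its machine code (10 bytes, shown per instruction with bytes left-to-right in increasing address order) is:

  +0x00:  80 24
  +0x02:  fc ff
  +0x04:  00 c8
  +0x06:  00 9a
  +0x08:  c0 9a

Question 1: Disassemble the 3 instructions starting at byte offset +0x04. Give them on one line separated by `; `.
+0x04: 00 c8 ⇒ word 0xc800 (little)
  op=0xc800>>10=0x32 ⇒ or (RR)
  rd: (w>>8)&0x3=0x0 → R0
  rs: (w>>6)&0x3=0x0 → R0
+0x06: 00 9a ⇒ word 0x9a00 (little)
  op=0x9a00>>10=0x26 ⇒ ld (RR)
  rd: (w>>8)&0x3=0x2 → R2
  rs: (w>>6)&0x3=0x0 → R0
+0x08: c0 9a ⇒ word 0x9ac0 (little)
  op=0x9ac0>>10=0x26 ⇒ ld (RR)
  rd: (w>>8)&0x3=0x2 → R2
  rs: (w>>6)&0x3=0x3 → R3

or R0, R0; ld R2, R0; ld R2, R3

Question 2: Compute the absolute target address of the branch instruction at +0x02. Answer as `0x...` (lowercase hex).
+0x02: fc ff ⇒ word 0xfffc (little)
  top 6b → 0x3f → jsr [J]
  [9:0] imm=1020 (s10→-4) = $-4
  target = base 0xc194 + off 0x02 + 2 + imm -4 = 0xc194

0xc194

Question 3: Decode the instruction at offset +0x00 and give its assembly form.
@+00  little-endian(80 24) = 0x2480
  opcode bits[15:10]=0x9: shl/RR
  [9:8] rd=0 = R0
  [7:6] rs=2 = R2

shl R0, R2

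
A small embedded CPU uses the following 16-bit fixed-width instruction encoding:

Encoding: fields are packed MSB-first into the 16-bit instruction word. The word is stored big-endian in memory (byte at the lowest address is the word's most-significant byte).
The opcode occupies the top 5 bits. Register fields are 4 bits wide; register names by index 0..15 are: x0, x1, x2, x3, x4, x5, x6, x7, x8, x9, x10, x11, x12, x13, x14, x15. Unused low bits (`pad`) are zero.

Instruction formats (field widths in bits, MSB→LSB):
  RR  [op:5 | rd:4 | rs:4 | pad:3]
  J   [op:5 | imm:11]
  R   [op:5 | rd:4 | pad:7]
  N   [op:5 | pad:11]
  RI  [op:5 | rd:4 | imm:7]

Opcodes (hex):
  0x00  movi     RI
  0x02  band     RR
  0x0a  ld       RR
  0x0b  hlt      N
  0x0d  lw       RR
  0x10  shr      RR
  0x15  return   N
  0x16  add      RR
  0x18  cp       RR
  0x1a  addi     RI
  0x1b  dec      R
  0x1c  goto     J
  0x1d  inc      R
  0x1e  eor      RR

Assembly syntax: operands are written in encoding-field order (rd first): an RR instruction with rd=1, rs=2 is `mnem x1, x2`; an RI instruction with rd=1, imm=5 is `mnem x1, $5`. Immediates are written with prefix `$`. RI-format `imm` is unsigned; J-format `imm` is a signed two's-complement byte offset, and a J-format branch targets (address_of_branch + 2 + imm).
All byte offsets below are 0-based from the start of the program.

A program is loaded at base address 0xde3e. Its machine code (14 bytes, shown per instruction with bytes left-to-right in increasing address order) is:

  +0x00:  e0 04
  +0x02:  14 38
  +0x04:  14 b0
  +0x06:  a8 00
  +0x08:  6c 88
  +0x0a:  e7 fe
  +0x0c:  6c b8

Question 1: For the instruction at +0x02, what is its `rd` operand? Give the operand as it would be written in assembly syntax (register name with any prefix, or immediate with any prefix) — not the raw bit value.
@+02  big-endian(14 38) = 0x1438
  top 5b → 0x2 → band [RR]
  rd@[10:7]=0x8 ⇒ x8
  rs@[6:3]=0x7 ⇒ x7

x8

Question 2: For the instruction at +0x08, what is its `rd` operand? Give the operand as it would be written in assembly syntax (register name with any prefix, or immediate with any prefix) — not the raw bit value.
off 0x08: read 6c 88 as big → 0x6c88
  top 5b → 0xd → lw [RR]
  rd: (w>>7)&0xf=0x9 → x9
  rs: (w>>3)&0xf=0x1 → x1

x9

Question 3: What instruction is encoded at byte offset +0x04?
[04] 14 b0 → 0x14b0
  op=0x14b0>>11=0x2 ⇒ band (RR)
  [10:7] rd=9 = x9
  [6:3] rs=6 = x6

band x9, x6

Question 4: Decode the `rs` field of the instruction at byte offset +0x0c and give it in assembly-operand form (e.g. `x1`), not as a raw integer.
x7

[0c] 6c b8 → 0x6cb8
  opcode bits[15:11]=0xd: lw/RR
  [10:7] rd=9 = x9
  [6:3] rs=7 = x7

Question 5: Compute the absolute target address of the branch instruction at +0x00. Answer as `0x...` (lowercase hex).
+0x00: e0 04 ⇒ word 0xe004 (big)
  op=0xe004>>11=0x1c ⇒ goto (J)
  imm: (w>>0)&0x7ff=0x4 → $4
  target = base 0xde3e + off 0x00 + 2 + imm 4 = 0xde44

0xde44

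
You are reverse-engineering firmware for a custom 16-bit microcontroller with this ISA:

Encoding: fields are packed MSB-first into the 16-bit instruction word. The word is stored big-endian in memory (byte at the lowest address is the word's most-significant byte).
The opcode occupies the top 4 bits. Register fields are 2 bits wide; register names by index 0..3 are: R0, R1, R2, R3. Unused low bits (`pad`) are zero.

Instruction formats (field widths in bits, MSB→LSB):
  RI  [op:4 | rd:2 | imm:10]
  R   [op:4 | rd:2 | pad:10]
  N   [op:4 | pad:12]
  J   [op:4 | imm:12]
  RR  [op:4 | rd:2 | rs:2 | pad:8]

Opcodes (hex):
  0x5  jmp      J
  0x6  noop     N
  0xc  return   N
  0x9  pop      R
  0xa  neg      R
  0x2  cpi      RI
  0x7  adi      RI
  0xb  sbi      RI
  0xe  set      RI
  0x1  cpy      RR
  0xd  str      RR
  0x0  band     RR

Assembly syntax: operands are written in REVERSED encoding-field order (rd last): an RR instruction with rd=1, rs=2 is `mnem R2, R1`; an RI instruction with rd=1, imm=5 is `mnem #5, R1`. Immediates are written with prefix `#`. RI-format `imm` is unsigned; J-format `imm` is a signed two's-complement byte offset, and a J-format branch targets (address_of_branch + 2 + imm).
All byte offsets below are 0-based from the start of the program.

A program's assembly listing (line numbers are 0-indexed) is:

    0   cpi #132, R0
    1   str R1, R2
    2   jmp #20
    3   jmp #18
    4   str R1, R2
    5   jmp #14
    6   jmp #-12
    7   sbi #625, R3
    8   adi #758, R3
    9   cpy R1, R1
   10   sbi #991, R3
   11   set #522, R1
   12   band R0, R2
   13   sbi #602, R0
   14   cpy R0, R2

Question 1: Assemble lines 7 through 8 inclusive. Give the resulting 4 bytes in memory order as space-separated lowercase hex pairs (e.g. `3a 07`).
be 71 7e f6

L7: sbi op=0xb:4|rd=3:2|imm=625:10 ⇒ 0xbe71 ⇒ big be 71
L8: adi op=0x7:4|rd=3:2|imm=758:10 ⇒ 0x7ef6 ⇒ big 7e f6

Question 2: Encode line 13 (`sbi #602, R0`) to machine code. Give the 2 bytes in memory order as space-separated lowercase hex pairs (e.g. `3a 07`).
13. sbi fields op=0xb:4|rd=0:2|imm=602:10 → word b25ah → b2 5a

b2 5a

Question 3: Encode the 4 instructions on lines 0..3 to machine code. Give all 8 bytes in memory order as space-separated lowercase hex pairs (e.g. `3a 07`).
20 84 d9 00 50 14 50 12

0. cpi fields op=0x2:4|rd=0:2|imm=132:10 → word 2084h → 20 84
1. str fields op=0xd:4|rd=2:2|rs=1:2|pad=0:8 → word d900h → d9 00
2. jmp fields op=0x5:4|imm=20:12 → word 5014h → 50 14
3. jmp fields op=0x5:4|imm=18:12 → word 5012h → 50 12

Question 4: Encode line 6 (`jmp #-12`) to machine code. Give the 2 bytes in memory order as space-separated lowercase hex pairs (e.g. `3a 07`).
line 6 (jmp): pack op=0x5:4|imm=-12:12 = 0x5ff4; big→ 5f f4

5f f4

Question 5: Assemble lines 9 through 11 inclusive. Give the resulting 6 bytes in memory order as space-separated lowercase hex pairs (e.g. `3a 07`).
9. cpy fields op=0x1:4|rd=1:2|rs=1:2|pad=0:8 → word 1500h → 15 00
10. sbi fields op=0xb:4|rd=3:2|imm=991:10 → word bfdfh → bf df
11. set fields op=0xe:4|rd=1:2|imm=522:10 → word e60ah → e6 0a

15 00 bf df e6 0a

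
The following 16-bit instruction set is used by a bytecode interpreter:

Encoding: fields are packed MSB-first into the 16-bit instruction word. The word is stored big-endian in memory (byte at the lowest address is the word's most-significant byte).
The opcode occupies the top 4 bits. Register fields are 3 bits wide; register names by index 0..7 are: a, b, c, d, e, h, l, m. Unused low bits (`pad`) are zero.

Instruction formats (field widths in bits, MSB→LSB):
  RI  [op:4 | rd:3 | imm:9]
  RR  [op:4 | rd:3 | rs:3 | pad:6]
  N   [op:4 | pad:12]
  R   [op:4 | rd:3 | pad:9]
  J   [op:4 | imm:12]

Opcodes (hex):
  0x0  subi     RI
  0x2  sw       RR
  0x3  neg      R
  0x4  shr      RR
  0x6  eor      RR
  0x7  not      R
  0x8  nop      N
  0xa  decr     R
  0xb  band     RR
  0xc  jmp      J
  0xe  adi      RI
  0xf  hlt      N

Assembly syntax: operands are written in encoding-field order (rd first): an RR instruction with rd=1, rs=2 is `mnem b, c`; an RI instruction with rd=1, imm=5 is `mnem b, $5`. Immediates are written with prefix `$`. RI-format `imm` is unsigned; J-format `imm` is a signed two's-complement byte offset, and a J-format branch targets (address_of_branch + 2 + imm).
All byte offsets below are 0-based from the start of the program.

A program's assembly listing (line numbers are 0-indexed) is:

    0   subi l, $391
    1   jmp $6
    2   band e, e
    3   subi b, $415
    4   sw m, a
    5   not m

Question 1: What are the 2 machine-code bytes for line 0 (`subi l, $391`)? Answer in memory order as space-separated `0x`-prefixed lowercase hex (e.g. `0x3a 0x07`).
0x0d 0x87

line 0 (subi): pack op=0x0:4|rd=6:3|imm=391:9 = 0x0d87; big→ 0d 87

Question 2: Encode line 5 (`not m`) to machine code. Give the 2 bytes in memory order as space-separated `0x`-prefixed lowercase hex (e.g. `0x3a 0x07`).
0x7e 0x00

line 5 (not): pack op=0x7:4|rd=7:3|pad=0:9 = 0x7e00; big→ 7e 00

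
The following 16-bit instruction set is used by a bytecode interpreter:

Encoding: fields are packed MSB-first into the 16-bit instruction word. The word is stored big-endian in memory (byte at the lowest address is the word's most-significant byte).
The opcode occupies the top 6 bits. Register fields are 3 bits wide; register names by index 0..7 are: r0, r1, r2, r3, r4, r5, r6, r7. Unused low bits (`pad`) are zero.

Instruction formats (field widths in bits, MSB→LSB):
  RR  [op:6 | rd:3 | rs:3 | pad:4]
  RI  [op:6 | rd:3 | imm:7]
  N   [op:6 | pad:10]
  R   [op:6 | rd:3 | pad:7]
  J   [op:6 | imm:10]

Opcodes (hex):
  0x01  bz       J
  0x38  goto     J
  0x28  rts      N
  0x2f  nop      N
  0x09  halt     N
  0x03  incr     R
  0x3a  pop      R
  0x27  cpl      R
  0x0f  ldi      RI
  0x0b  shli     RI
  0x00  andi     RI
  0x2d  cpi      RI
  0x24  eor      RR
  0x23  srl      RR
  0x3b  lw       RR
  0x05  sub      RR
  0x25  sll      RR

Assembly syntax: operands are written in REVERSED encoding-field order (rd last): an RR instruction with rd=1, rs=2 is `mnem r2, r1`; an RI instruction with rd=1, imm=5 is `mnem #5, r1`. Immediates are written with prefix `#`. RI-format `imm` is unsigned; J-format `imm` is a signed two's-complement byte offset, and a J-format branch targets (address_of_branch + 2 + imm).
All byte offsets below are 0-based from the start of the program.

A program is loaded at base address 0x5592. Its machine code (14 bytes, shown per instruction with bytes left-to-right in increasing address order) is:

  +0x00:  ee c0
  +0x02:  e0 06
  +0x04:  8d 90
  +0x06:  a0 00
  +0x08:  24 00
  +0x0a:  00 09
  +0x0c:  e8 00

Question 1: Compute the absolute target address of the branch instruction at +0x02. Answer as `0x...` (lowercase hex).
off 0x02: read e0 06 as big → 0xe006
  opcode bits[15:10]=0x38: goto/J
  imm@[9:0]=0x6 ⇒ #6
  target = base 0x5592 + off 0x02 + 2 + imm 6 = 0x559c

0x559c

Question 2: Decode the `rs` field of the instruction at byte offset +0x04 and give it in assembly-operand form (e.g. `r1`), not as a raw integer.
r1

[04] 8d 90 → 0x8d90
  top 6b → 0x23 → srl [RR]
  [9:7] rd=3 = r3
  [6:4] rs=1 = r1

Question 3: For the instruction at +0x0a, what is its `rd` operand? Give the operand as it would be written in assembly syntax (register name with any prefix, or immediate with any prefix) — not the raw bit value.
@+0a  big-endian(00 09) = 0x0009
  op=0x0009>>10=0x0 ⇒ andi (RI)
  rd@[9:7]=0x0 ⇒ r0
  imm@[6:0]=0x9 ⇒ #9

r0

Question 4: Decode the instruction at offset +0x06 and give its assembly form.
+0x06: a0 00 ⇒ word 0xa000 (big)
  opcode bits[15:10]=0x28: rts/N

rts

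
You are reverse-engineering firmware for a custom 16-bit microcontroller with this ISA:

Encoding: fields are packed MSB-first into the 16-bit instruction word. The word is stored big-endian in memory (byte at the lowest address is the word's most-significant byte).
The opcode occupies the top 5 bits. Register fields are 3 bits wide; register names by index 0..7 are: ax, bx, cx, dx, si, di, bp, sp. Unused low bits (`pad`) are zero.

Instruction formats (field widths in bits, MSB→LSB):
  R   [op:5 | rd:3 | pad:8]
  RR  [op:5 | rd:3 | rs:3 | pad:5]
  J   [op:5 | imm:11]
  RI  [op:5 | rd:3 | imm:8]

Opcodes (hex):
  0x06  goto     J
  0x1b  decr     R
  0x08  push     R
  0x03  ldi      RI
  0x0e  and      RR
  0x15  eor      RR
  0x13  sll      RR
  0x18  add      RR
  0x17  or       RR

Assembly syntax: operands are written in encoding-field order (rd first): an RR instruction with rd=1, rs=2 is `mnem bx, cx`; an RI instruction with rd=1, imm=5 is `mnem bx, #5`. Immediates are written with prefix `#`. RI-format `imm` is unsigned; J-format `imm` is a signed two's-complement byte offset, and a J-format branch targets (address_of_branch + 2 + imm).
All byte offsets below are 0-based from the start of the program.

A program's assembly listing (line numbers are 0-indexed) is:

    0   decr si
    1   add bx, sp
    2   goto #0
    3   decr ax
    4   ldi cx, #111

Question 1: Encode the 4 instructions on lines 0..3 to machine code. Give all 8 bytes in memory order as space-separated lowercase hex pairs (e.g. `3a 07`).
dc 00 c1 e0 30 00 d8 00

line 0 (decr): pack op=0x1b:5|rd=4:3|pad=0:8 = 0xdc00; big→ dc 00
line 1 (add): pack op=0x18:5|rd=1:3|rs=7:3|pad=0:5 = 0xc1e0; big→ c1 e0
line 2 (goto): pack op=0x6:5|imm=0:11 = 0x3000; big→ 30 00
line 3 (decr): pack op=0x1b:5|rd=0:3|pad=0:8 = 0xd800; big→ d8 00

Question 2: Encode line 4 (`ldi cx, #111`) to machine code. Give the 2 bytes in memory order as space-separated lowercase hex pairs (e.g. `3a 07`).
line 4 (ldi): pack op=0x3:5|rd=2:3|imm=111:8 = 0x1a6f; big→ 1a 6f

1a 6f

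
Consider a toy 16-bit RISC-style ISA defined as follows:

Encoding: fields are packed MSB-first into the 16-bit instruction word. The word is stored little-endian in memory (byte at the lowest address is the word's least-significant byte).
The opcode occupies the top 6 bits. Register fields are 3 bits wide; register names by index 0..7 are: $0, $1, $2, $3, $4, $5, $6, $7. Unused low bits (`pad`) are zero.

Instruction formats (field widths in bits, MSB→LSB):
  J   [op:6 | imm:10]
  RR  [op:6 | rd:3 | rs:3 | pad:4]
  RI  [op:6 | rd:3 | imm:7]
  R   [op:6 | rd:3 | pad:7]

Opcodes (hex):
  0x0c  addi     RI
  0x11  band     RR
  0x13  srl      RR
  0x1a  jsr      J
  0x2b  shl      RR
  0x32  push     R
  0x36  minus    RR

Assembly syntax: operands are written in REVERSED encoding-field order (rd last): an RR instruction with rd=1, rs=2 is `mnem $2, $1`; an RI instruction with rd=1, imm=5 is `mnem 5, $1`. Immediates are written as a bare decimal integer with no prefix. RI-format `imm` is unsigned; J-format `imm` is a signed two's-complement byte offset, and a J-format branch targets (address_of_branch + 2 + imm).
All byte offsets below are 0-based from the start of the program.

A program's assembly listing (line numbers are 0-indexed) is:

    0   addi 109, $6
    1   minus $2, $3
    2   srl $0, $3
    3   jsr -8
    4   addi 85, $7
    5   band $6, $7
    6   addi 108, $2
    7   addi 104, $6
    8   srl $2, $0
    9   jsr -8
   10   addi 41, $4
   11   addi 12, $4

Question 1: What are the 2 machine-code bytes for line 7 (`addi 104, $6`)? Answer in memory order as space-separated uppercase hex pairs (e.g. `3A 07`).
L7: addi op=0xc:6|rd=6:3|imm=104:7 ⇒ 0x3368 ⇒ little 68 33

68 33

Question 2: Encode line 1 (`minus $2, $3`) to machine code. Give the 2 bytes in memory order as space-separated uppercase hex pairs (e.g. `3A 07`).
1. minus fields op=0x36:6|rd=3:3|rs=2:3|pad=0:4 → word d9a0h → a0 d9

A0 D9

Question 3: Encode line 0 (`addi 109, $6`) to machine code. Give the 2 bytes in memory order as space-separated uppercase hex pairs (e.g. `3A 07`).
6D 33

0. addi fields op=0xc:6|rd=6:3|imm=109:7 → word 336dh → 6d 33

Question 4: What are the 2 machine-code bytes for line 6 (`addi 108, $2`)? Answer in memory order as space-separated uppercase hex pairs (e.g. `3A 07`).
L6: addi op=0xc:6|rd=2:3|imm=108:7 ⇒ 0x316c ⇒ little 6c 31

6C 31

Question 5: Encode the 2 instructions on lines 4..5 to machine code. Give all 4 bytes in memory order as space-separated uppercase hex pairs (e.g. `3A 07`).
D5 33 E0 47

line 4 (addi): pack op=0xc:6|rd=7:3|imm=85:7 = 0x33d5; little→ d5 33
line 5 (band): pack op=0x11:6|rd=7:3|rs=6:3|pad=0:4 = 0x47e0; little→ e0 47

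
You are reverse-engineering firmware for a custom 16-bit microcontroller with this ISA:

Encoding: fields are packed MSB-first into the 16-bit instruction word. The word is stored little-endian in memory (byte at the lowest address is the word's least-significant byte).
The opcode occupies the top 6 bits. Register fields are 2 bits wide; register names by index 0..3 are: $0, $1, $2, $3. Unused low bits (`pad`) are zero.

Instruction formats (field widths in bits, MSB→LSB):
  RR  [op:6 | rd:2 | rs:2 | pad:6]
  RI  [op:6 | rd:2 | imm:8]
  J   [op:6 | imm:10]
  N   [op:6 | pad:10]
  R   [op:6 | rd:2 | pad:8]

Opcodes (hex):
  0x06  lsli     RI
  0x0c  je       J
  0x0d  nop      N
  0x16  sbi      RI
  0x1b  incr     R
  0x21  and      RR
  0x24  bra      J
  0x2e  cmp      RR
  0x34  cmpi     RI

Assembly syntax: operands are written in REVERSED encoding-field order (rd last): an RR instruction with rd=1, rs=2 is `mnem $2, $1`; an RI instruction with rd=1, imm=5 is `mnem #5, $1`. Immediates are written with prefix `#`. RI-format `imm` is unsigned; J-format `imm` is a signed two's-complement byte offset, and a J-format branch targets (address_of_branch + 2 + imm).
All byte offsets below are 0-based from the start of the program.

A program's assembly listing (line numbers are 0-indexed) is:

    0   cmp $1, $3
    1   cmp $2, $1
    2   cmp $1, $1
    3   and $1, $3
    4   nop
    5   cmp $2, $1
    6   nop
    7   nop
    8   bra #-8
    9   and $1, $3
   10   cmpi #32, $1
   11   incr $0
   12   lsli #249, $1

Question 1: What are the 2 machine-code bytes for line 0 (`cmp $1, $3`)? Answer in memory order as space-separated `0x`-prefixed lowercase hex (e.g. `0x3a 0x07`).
0x40 0xbb

L0: cmp op=0x2e:6|rd=3:2|rs=1:2|pad=0:6 ⇒ 0xbb40 ⇒ little 40 bb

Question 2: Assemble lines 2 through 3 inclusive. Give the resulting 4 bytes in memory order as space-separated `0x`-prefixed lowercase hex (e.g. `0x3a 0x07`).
0x40 0xb9 0x40 0x87

L2: cmp op=0x2e:6|rd=1:2|rs=1:2|pad=0:6 ⇒ 0xb940 ⇒ little 40 b9
L3: and op=0x21:6|rd=3:2|rs=1:2|pad=0:6 ⇒ 0x8740 ⇒ little 40 87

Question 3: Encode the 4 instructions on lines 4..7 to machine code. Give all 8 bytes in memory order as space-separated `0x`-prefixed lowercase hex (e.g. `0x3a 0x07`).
4. nop fields op=0xd:6|pad=0:10 → word 3400h → 00 34
5. cmp fields op=0x2e:6|rd=1:2|rs=2:2|pad=0:6 → word b980h → 80 b9
6. nop fields op=0xd:6|pad=0:10 → word 3400h → 00 34
7. nop fields op=0xd:6|pad=0:10 → word 3400h → 00 34

0x00 0x34 0x80 0xb9 0x00 0x34 0x00 0x34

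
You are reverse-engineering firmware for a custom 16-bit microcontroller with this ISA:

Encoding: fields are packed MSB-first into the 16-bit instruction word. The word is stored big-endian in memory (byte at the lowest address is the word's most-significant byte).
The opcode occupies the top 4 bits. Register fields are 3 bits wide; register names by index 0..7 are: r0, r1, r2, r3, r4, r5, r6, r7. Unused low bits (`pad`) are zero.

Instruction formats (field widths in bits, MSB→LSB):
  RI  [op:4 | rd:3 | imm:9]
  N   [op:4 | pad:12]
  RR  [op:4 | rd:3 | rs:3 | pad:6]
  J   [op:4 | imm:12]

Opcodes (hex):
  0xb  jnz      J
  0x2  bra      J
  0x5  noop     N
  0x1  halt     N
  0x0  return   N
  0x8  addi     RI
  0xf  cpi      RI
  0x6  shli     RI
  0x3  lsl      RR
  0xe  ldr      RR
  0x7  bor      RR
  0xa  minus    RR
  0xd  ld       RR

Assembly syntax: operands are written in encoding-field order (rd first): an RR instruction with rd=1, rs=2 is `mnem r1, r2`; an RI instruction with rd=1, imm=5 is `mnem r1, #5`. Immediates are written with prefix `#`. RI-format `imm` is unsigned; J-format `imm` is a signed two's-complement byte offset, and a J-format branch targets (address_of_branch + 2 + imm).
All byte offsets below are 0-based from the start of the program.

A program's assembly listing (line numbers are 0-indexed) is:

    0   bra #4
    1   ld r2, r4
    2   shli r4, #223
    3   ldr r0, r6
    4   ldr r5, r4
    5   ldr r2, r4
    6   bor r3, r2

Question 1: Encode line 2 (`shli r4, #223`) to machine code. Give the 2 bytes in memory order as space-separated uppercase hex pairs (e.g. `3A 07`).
line 2 (shli): pack op=0x6:4|rd=4:3|imm=223:9 = 0x68df; big→ 68 df

68 DF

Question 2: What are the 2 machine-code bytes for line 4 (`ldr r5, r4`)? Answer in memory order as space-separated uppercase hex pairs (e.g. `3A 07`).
EB 00

line 4 (ldr): pack op=0xe:4|rd=5:3|rs=4:3|pad=0:6 = 0xeb00; big→ eb 00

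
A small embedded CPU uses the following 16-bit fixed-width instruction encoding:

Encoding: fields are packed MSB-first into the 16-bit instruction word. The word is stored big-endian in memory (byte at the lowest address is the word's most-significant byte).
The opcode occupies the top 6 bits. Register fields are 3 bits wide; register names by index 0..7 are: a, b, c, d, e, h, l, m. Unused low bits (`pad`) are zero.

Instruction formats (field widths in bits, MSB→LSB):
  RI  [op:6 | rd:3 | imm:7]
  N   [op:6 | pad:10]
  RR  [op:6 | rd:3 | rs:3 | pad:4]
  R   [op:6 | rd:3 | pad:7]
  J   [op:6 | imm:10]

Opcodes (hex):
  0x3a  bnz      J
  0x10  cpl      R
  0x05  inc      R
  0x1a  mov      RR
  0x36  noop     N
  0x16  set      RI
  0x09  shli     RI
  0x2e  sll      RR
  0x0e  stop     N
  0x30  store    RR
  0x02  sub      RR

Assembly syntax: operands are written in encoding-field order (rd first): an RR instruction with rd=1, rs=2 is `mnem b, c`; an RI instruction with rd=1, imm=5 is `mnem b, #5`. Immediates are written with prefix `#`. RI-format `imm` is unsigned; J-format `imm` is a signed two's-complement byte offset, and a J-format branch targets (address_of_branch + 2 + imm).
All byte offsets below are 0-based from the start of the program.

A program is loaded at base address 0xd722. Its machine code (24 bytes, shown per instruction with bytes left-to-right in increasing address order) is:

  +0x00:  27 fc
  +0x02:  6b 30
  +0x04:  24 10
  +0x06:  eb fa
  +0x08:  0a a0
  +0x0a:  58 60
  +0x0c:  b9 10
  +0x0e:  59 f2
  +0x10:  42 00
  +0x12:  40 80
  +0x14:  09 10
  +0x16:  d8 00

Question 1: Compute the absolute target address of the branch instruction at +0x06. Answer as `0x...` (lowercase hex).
0xd724

[06] eb fa → 0xebfa
  opcode bits[15:10]=0x3a: bnz/J
  [9:0] imm=1018 (s10→-6) = #-6
  target = base 0xd722 + off 0x06 + 2 + imm -6 = 0xd724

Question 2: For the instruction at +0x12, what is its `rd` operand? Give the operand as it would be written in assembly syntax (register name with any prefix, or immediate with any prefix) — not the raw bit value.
+0x12: 40 80 ⇒ word 0x4080 (big)
  opcode bits[15:10]=0x10: cpl/R
  rd: (w>>7)&0x7=0x1 → b

b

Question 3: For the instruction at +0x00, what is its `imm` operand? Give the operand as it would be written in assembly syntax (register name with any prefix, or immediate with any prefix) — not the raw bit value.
@+00  big-endian(27 fc) = 0x27fc
  opcode bits[15:10]=0x9: shli/RI
  rd@[9:7]=0x7 ⇒ m
  imm@[6:0]=0x7c ⇒ #124

#124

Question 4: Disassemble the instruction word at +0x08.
sub h, c

@+08  big-endian(0a a0) = 0x0aa0
  opcode bits[15:10]=0x2: sub/RR
  [9:7] rd=5 = h
  [6:4] rs=2 = c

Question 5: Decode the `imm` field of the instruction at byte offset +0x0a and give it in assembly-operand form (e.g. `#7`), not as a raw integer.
+0x0a: 58 60 ⇒ word 0x5860 (big)
  top 6b → 0x16 → set [RI]
  rd@[9:7]=0x0 ⇒ a
  imm@[6:0]=0x60 ⇒ #96

#96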